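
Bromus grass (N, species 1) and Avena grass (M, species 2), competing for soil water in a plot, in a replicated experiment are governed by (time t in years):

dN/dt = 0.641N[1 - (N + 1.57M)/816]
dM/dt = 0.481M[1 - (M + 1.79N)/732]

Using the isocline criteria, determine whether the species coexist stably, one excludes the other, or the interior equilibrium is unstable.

unstable coexistence (outcome depends on initial conditions)

Compare the nullcline intercepts: K1/α12 = 816/1.57 = 520 < K2 = 732; K2/α21 = 732/1.79 = 409 < K1 = 816.
Since both are reversed, neither can invade when rare; the interior point is a saddle.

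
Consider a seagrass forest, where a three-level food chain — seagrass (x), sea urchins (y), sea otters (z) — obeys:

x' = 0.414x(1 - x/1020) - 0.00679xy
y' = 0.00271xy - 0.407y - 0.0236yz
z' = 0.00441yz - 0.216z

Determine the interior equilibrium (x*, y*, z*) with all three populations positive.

x* ≈ 201, y* ≈ 49, z* ≈ 5.79

From dz/dt = 0: 0.00441y* = 0.216, so y* = 49.
From dx/dt = 0: 0.414(1 - x*/1020) = 0.00679·49, giving x* = 1020·(1 - 0.803) = 201.
From dy/dt = 0: 0.00271·201 - 0.407 = 0.0236z*, so z* = 0.137/0.0236 = 5.79.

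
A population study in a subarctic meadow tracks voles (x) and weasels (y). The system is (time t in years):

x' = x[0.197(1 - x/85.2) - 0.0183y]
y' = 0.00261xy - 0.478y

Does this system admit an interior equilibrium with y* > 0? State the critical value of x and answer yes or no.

Threshold x = 183; K < 183, so no, the predator goes extinct.

The predator equation gives dy/dt > 0 only when x > 0.478/0.00261 = 183.
Without the predator, x → K = 85.2. Since 85.2 < 183, the predator cannot invade.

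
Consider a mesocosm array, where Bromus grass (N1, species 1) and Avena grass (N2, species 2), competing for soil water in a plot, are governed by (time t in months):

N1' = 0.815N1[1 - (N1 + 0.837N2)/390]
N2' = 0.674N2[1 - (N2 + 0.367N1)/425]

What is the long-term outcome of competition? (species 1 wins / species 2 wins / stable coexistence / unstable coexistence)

Compare the nullcline intercepts: K1/α12 = 390/0.837 = 466 > K2 = 425; K2/α21 = 425/0.367 = 1160 > K1 = 390.
Since both inequalities hold, each species can invade when rare, so the interior equilibrium is stable.

stable coexistence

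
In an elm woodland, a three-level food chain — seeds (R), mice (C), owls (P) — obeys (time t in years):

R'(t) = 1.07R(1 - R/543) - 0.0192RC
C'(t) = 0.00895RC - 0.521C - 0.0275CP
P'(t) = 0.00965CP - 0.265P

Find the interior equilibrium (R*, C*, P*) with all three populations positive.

From dP/dt = 0: 0.00965C* = 0.265, so C* = 27.5.
From dR/dt = 0: 1.07(1 - R*/543) = 0.0192·27.5, giving R* = 543·(1 - 0.493) = 275.
From dC/dt = 0: 0.00895·275 - 0.521 = 0.0275P*, so P* = 1.94/0.0275 = 70.7.

R* ≈ 275, C* ≈ 27.5, P* ≈ 70.7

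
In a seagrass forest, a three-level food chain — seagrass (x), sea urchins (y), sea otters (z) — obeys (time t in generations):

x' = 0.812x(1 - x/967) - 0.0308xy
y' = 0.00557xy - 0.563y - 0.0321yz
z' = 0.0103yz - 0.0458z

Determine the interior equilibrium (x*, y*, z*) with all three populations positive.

From dz/dt = 0: 0.0103y* = 0.0458, so y* = 4.45.
From dx/dt = 0: 0.812(1 - x*/967) = 0.0308·4.45, giving x* = 967·(1 - 0.169) = 804.
From dy/dt = 0: 0.00557·804 - 0.563 = 0.0321z*, so z* = 3.91/0.0321 = 122.

x* ≈ 804, y* ≈ 4.45, z* ≈ 122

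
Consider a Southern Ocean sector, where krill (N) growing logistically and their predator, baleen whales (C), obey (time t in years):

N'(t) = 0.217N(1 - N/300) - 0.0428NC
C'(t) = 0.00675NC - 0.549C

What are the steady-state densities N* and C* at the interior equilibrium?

N* ≈ 81.3, C* ≈ 3.7

From dC/dt = 0 with C > 0: 0.00675N* = 0.549, so N* = 81.3.
Substitute into dN/dt = 0: 0.217(1 - 81.3/300) = 0.0428C*.
The bracket is 0.729, giving C* = 0.158/0.0428 = 3.7.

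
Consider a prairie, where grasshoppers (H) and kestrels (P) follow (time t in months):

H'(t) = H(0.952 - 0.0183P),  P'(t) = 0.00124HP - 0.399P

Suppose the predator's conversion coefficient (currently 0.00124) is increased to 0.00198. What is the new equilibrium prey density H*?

H* ≈ 202

At the interior fixed point, setting dP/dt = 0 with P > 0 fixes H* = (predator death rate)/(HP coefficient) — independent of the other coefficients.
With the change, H* = 0.399/0.00198 = 202; it falls from 322.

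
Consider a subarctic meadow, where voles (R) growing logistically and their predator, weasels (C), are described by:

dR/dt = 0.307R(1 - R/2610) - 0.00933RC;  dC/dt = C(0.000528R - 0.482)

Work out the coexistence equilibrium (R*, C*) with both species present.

R* ≈ 913, C* ≈ 21.4

From dC/dt = 0 with C > 0: 0.000528R* = 0.482, so R* = 913.
Substitute into dR/dt = 0: 0.307(1 - 913/2610) = 0.00933C*.
The bracket is 0.65, giving C* = 0.2/0.00933 = 21.4.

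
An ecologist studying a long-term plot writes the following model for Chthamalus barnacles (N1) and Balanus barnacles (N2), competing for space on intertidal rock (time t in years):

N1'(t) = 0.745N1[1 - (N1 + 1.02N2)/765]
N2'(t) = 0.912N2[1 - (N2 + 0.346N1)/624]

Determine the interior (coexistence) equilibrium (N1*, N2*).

N1* ≈ 199, N2* ≈ 555

Setting both brackets to zero gives the nullclines N1 + 1.02N2 = 765 and 0.346N1 + N2 = 624.
Substituting N2 = 624 - 0.346N1 into the first: N1(1 - 1.02·0.346) = 765 - 1.02·624.
So N1* = 129/0.647 = 199, and then N2* = 624 - 0.346·199 = 555.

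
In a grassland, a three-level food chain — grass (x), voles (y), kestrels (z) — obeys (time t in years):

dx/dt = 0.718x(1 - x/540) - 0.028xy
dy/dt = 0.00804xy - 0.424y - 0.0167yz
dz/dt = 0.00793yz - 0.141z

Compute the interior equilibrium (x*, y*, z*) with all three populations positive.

From dz/dt = 0: 0.00793y* = 0.141, so y* = 17.8.
From dx/dt = 0: 0.718(1 - x*/540) = 0.028·17.8, giving x* = 540·(1 - 0.693) = 166.
From dy/dt = 0: 0.00804·166 - 0.424 = 0.0167z*, so z* = 0.907/0.0167 = 54.3.

x* ≈ 166, y* ≈ 17.8, z* ≈ 54.3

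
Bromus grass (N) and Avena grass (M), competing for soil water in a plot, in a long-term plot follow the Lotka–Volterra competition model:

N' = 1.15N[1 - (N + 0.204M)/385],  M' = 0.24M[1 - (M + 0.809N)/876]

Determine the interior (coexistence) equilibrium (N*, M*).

Setting both brackets to zero gives the nullclines N + 0.204M = 385 and 0.809N + M = 876.
Substituting M = 876 - 0.809N into the first: N(1 - 0.204·0.809) = 385 - 0.204·876.
So N* = 206/0.835 = 247, and then M* = 876 - 0.809·247 = 676.

N* ≈ 247, M* ≈ 676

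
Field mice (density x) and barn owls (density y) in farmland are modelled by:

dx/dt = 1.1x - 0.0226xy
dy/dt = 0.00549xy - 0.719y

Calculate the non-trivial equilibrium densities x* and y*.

Set dy/dt = 0 with y > 0: 0.00549x - 0.719 = 0, so x* = 0.719/0.00549 = 131.
Set dx/dt = 0 with x > 0: 1.1 - 0.0226y = 0, so y* = 1.1/0.0226 = 48.7.

x* ≈ 131, y* ≈ 48.7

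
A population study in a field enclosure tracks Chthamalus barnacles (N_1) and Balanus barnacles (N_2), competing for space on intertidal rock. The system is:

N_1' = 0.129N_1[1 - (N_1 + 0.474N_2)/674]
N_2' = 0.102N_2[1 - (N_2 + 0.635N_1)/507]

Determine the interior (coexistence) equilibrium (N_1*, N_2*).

Setting both brackets to zero gives the nullclines N_1 + 0.474N_2 = 674 and 0.635N_1 + N_2 = 507.
Substituting N_2 = 507 - 0.635N_1 into the first: N_1(1 - 0.474·0.635) = 674 - 0.474·507.
So N_1* = 434/0.699 = 620, and then N_2* = 507 - 0.635·620 = 113.

N_1* ≈ 620, N_2* ≈ 113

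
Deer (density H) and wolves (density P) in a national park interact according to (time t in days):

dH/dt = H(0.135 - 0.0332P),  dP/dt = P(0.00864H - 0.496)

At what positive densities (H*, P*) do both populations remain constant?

Set dP/dt = 0 with P > 0: 0.00864H - 0.496 = 0, so H* = 0.496/0.00864 = 57.4.
Set dH/dt = 0 with H > 0: 0.135 - 0.0332P = 0, so P* = 0.135/0.0332 = 4.07.

H* ≈ 57.4, P* ≈ 4.07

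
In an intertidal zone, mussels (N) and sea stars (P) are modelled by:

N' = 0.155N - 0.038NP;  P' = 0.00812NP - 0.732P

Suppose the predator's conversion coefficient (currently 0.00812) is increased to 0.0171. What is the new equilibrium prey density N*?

N* ≈ 42.8

At the interior fixed point, setting dP/dt = 0 with P > 0 fixes N* = (predator death rate)/(NP coefficient) — independent of the other coefficients.
With the change, N* = 0.732/0.0171 = 42.8; it falls from 90.1.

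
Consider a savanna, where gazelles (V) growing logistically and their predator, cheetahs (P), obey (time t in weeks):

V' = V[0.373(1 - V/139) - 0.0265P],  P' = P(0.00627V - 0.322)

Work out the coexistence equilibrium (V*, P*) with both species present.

From dP/dt = 0 with P > 0: 0.00627V* = 0.322, so V* = 51.4.
Substitute into dV/dt = 0: 0.373(1 - 51.4/139) = 0.0265P*.
The bracket is 0.631, giving P* = 0.235/0.0265 = 8.88.

V* ≈ 51.4, P* ≈ 8.88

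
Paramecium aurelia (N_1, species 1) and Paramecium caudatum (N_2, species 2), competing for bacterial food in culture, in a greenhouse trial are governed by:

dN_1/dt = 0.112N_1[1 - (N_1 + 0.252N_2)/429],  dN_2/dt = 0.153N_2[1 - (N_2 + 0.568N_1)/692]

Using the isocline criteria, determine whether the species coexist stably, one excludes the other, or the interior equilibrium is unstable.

Compare the nullcline intercepts: K1/α12 = 429/0.252 = 1700 > K2 = 692; K2/α21 = 692/0.568 = 1220 > K1 = 429.
Since both inequalities hold, each species can invade when rare, so the interior equilibrium is stable.

stable coexistence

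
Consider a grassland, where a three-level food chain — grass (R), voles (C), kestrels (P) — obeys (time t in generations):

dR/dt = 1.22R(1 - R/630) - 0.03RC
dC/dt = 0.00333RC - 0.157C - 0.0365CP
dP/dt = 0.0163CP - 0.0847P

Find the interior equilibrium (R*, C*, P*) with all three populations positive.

From dP/dt = 0: 0.0163C* = 0.0847, so C* = 5.2.
From dR/dt = 0: 1.22(1 - R*/630) = 0.03·5.2, giving R* = 630·(1 - 0.128) = 549.
From dC/dt = 0: 0.00333·549 - 0.157 = 0.0365P*, so P* = 1.67/0.0365 = 45.8.

R* ≈ 549, C* ≈ 5.2, P* ≈ 45.8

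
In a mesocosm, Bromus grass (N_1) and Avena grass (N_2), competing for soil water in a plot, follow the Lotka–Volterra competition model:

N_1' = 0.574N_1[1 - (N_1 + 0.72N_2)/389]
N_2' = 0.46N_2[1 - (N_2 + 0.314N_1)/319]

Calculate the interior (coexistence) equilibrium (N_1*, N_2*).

Setting both brackets to zero gives the nullclines N_1 + 0.72N_2 = 389 and 0.314N_1 + N_2 = 319.
Substituting N_2 = 319 - 0.314N_1 into the first: N_1(1 - 0.72·0.314) = 389 - 0.72·319.
So N_1* = 159/0.774 = 206, and then N_2* = 319 - 0.314·206 = 254.

N_1* ≈ 206, N_2* ≈ 254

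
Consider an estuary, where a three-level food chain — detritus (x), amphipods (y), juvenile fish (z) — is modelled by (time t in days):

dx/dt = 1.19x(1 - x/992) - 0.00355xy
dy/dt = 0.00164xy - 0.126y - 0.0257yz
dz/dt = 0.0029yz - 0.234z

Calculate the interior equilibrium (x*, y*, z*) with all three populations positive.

x* ≈ 753, y* ≈ 80.7, z* ≈ 43.2

From dz/dt = 0: 0.0029y* = 0.234, so y* = 80.7.
From dx/dt = 0: 1.19(1 - x*/992) = 0.00355·80.7, giving x* = 992·(1 - 0.241) = 753.
From dy/dt = 0: 0.00164·753 - 0.126 = 0.0257z*, so z* = 1.11/0.0257 = 43.2.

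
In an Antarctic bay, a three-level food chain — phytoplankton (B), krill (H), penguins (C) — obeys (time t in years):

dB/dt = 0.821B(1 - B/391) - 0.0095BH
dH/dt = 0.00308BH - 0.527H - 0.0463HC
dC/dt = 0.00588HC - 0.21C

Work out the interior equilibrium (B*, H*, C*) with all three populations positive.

From dC/dt = 0: 0.00588H* = 0.21, so H* = 35.7.
From dB/dt = 0: 0.821(1 - B*/391) = 0.0095·35.7, giving B* = 391·(1 - 0.413) = 229.
From dH/dt = 0: 0.00308·229 - 0.527 = 0.0463C*, so C* = 0.18/0.0463 = 3.88.

B* ≈ 229, H* ≈ 35.7, C* ≈ 3.88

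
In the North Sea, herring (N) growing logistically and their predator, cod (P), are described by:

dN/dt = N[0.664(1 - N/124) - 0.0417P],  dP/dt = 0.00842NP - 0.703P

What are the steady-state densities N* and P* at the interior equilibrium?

From dP/dt = 0 with P > 0: 0.00842N* = 0.703, so N* = 83.5.
Substitute into dN/dt = 0: 0.664(1 - 83.5/124) = 0.0417P*.
The bracket is 0.327, giving P* = 0.217/0.0417 = 5.2.

N* ≈ 83.5, P* ≈ 5.2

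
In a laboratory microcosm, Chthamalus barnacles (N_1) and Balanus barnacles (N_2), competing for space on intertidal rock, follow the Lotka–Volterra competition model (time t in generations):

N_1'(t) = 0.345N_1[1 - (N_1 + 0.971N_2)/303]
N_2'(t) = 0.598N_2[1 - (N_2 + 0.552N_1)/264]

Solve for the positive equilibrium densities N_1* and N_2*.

Setting both brackets to zero gives the nullclines N_1 + 0.971N_2 = 303 and 0.552N_1 + N_2 = 264.
Substituting N_2 = 264 - 0.552N_1 into the first: N_1(1 - 0.971·0.552) = 303 - 0.971·264.
So N_1* = 46.7/0.464 = 101, and then N_2* = 264 - 0.552·101 = 208.

N_1* ≈ 101, N_2* ≈ 208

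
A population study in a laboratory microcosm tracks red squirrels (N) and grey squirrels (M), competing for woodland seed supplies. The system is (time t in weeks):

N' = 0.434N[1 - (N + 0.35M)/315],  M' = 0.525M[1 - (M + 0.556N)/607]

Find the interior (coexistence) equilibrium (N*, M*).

Setting both brackets to zero gives the nullclines N + 0.35M = 315 and 0.556N + M = 607.
Substituting M = 607 - 0.556N into the first: N(1 - 0.35·0.556) = 315 - 0.35·607.
So N* = 103/0.805 = 127, and then M* = 607 - 0.556·127 = 536.

N* ≈ 127, M* ≈ 536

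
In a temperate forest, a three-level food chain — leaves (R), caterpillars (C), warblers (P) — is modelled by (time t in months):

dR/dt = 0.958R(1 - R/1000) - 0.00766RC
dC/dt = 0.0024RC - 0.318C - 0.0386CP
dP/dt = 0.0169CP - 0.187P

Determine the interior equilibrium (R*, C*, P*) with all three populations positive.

R* ≈ 912, C* ≈ 11.1, P* ≈ 48.4

From dP/dt = 0: 0.0169C* = 0.187, so C* = 11.1.
From dR/dt = 0: 0.958(1 - R*/1000) = 0.00766·11.1, giving R* = 1000·(1 - 0.0885) = 912.
From dC/dt = 0: 0.0024·912 - 0.318 = 0.0386P*, so P* = 1.87/0.0386 = 48.4.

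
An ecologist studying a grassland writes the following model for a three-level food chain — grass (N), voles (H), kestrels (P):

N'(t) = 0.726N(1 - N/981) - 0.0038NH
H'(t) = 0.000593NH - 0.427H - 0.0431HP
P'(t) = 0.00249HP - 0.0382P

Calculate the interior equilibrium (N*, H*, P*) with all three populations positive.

N* ≈ 902, H* ≈ 15.3, P* ≈ 2.51

From dP/dt = 0: 0.00249H* = 0.0382, so H* = 15.3.
From dN/dt = 0: 0.726(1 - N*/981) = 0.0038·15.3, giving N* = 981·(1 - 0.0803) = 902.
From dH/dt = 0: 0.000593·902 - 0.427 = 0.0431P*, so P* = 0.108/0.0431 = 2.51.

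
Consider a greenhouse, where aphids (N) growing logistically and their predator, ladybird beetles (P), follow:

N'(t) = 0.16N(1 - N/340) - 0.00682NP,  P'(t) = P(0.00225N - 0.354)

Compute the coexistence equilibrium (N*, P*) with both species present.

N* ≈ 157, P* ≈ 12.6

From dP/dt = 0 with P > 0: 0.00225N* = 0.354, so N* = 157.
Substitute into dN/dt = 0: 0.16(1 - 157/340) = 0.00682P*.
The bracket is 0.537, giving P* = 0.086/0.00682 = 12.6.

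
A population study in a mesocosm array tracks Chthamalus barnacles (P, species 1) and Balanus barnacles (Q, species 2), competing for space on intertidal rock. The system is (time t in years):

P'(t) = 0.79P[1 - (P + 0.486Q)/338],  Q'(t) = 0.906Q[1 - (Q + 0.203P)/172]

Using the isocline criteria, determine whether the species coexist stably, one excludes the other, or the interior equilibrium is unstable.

Compare the nullcline intercepts: K1/α12 = 338/0.486 = 695 > K2 = 172; K2/α21 = 172/0.203 = 847 > K1 = 338.
Since both inequalities hold, each species can invade when rare, so the interior equilibrium is stable.

stable coexistence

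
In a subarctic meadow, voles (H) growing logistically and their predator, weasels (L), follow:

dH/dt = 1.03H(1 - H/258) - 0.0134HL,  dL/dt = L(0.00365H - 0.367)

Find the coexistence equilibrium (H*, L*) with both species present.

From dL/dt = 0 with L > 0: 0.00365H* = 0.367, so H* = 101.
Substitute into dH/dt = 0: 1.03(1 - 101/258) = 0.0134L*.
The bracket is 0.61, giving L* = 0.629/0.0134 = 46.9.

H* ≈ 101, L* ≈ 46.9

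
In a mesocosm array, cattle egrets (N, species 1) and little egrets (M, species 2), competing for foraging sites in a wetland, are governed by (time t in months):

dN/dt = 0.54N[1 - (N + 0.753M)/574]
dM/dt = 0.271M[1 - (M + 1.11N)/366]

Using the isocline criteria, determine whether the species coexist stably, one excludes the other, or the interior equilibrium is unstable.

species 1 excludes species 2

Compare the nullcline intercepts: K1/α12 = 574/0.753 = 762 > K2 = 366; K2/α21 = 366/1.11 = 330 < K1 = 574.
Since the inequalities point opposite ways, species 1 can invade but species 2 cannot.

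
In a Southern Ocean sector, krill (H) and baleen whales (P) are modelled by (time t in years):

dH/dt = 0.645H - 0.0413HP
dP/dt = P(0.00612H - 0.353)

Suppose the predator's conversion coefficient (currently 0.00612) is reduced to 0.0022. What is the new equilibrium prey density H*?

At the interior fixed point, setting dP/dt = 0 with P > 0 fixes H* = (predator death rate)/(HP coefficient) — independent of the other coefficients.
With the change, H* = 0.353/0.0022 = 160; it rises from 57.7.

H* ≈ 160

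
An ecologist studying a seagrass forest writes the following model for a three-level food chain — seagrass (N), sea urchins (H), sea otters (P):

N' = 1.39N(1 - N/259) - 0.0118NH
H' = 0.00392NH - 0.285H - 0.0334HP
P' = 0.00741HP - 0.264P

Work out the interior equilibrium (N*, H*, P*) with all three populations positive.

N* ≈ 181, H* ≈ 35.6, P* ≈ 12.7

From dP/dt = 0: 0.00741H* = 0.264, so H* = 35.6.
From dN/dt = 0: 1.39(1 - N*/259) = 0.0118·35.6, giving N* = 259·(1 - 0.302) = 181.
From dH/dt = 0: 0.00392·181 - 0.285 = 0.0334P*, so P* = 0.423/0.0334 = 12.7.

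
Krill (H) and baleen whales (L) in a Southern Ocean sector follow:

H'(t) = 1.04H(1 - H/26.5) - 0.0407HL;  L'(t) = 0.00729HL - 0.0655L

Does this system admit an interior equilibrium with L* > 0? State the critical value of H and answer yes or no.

The predator equation gives dL/dt > 0 only when H > 0.0655/0.00729 = 8.98.
Without the predator, H → K = 26.5. Since 26.5 > 8.98, the predator can invade and persist.

Threshold H = 8.98; K > 8.98, so yes, the predator persists.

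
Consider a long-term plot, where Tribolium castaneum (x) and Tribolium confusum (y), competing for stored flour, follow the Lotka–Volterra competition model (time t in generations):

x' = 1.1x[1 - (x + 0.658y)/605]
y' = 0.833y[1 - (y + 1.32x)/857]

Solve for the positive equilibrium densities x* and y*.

Setting both brackets to zero gives the nullclines x + 0.658y = 605 and 1.32x + y = 857.
Substituting y = 857 - 1.32x into the first: x(1 - 0.658·1.32) = 605 - 0.658·857.
So x* = 41.1/0.131 = 313, and then y* = 857 - 1.32·313 = 444.

x* ≈ 313, y* ≈ 444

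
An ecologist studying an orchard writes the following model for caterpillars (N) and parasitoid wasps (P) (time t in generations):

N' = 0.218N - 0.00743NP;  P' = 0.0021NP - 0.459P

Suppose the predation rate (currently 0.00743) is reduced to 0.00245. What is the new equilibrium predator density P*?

At the interior fixed point, setting dN/dt = 0 with N > 0 fixes P* = (prey growth rate)/(NP coefficient) — independent of the other coefficients.
With the change, P* = 0.218/0.00245 = 89; it rises from 29.3.

P* ≈ 89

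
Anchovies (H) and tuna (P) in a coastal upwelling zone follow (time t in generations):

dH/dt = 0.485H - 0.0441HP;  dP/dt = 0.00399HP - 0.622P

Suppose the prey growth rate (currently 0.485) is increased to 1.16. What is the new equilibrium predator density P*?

At the interior fixed point, setting dH/dt = 0 with H > 0 fixes P* = (prey growth rate)/(HP coefficient) — independent of the other coefficients.
With the change, P* = 1.16/0.0441 = 26.3; it rises from 11.

P* ≈ 26.3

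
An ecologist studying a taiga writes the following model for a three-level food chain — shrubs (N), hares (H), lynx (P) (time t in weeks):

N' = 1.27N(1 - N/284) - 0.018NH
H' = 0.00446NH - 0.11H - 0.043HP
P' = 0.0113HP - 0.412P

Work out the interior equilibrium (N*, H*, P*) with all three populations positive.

N* ≈ 137, H* ≈ 36.5, P* ≈ 11.7

From dP/dt = 0: 0.0113H* = 0.412, so H* = 36.5.
From dN/dt = 0: 1.27(1 - N*/284) = 0.018·36.5, giving N* = 284·(1 - 0.517) = 137.
From dH/dt = 0: 0.00446·137 - 0.11 = 0.043P*, so P* = 0.502/0.043 = 11.7.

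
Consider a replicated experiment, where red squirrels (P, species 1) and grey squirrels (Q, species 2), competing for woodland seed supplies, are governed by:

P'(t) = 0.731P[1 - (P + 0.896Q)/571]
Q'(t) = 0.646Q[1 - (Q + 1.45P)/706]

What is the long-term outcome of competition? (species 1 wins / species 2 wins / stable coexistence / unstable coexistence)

Compare the nullcline intercepts: K1/α12 = 571/0.896 = 637 < K2 = 706; K2/α21 = 706/1.45 = 487 < K1 = 571.
Since both are reversed, neither can invade when rare; the interior point is a saddle.

unstable coexistence (outcome depends on initial conditions)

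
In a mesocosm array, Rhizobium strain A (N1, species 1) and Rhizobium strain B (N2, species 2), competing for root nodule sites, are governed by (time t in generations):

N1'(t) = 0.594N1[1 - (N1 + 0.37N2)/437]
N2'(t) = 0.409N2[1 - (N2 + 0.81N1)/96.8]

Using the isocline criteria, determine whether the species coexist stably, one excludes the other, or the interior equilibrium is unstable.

species 1 excludes species 2

Compare the nullcline intercepts: K1/α12 = 437/0.37 = 1180 > K2 = 96.8; K2/α21 = 96.8/0.81 = 120 < K1 = 437.
Since the inequalities point opposite ways, species 1 can invade but species 2 cannot.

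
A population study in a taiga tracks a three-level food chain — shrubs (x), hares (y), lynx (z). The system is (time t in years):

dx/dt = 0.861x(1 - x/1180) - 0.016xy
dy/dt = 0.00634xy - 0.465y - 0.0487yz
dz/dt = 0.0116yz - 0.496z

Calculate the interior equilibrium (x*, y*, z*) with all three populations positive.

From dz/dt = 0: 0.0116y* = 0.496, so y* = 42.8.
From dx/dt = 0: 0.861(1 - x*/1180) = 0.016·42.8, giving x* = 1180·(1 - 0.795) = 242.
From dy/dt = 0: 0.00634·242 - 0.465 = 0.0487z*, so z* = 1.07/0.0487 = 22.

x* ≈ 242, y* ≈ 42.8, z* ≈ 22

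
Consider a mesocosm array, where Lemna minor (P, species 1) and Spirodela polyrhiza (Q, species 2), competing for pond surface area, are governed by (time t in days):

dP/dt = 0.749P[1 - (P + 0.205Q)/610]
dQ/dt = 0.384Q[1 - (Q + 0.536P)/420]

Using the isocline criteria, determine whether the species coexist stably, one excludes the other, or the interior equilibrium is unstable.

Compare the nullcline intercepts: K1/α12 = 610/0.205 = 2980 > K2 = 420; K2/α21 = 420/0.536 = 784 > K1 = 610.
Since both inequalities hold, each species can invade when rare, so the interior equilibrium is stable.

stable coexistence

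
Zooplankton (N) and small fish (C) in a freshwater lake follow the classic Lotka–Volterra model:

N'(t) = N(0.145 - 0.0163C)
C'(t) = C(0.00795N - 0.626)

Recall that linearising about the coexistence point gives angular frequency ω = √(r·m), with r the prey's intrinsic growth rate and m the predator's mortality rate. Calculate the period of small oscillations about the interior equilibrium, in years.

Here r = 0.145 and m = 0.626, so r·m = 0.0908.
ω = √0.0908 = 0.301 per year, hence T = 2π/ω ≈ 20.9 years.

T ≈ 20.9 years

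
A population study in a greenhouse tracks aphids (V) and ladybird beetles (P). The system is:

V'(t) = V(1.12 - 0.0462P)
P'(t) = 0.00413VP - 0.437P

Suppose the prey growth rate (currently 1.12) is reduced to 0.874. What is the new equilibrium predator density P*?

P* ≈ 18.9

At the interior fixed point, setting dV/dt = 0 with V > 0 fixes P* = (prey growth rate)/(VP coefficient) — independent of the other coefficients.
With the change, P* = 0.874/0.0462 = 18.9; it falls from 24.2.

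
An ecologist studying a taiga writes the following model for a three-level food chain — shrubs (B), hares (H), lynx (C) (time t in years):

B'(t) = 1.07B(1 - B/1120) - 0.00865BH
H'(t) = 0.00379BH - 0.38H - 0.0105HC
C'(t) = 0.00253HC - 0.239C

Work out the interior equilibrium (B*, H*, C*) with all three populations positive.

From dC/dt = 0: 0.00253H* = 0.239, so H* = 94.5.
From dB/dt = 0: 1.07(1 - B*/1120) = 0.00865·94.5, giving B* = 1120·(1 - 0.764) = 265.
From dH/dt = 0: 0.00379·265 - 0.38 = 0.0105C*, so C* = 0.623/0.0105 = 59.3.

B* ≈ 265, H* ≈ 94.5, C* ≈ 59.3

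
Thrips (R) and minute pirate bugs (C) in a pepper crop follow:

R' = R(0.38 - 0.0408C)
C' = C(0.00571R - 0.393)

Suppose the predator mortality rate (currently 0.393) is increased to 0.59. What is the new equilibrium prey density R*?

R* ≈ 103

At the interior fixed point, setting dC/dt = 0 with C > 0 fixes R* = (predator death rate)/(RC coefficient) — independent of the other coefficients.
With the change, R* = 0.59/0.00571 = 103; it rises from 68.8.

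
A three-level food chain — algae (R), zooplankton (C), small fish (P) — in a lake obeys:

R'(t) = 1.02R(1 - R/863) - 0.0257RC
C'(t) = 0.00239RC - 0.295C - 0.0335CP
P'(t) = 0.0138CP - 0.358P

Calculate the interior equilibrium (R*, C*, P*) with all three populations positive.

R* ≈ 299, C* ≈ 25.9, P* ≈ 12.5

From dP/dt = 0: 0.0138C* = 0.358, so C* = 25.9.
From dR/dt = 0: 1.02(1 - R*/863) = 0.0257·25.9, giving R* = 863·(1 - 0.654) = 299.
From dC/dt = 0: 0.00239·299 - 0.295 = 0.0335P*, so P* = 0.419/0.0335 = 12.5.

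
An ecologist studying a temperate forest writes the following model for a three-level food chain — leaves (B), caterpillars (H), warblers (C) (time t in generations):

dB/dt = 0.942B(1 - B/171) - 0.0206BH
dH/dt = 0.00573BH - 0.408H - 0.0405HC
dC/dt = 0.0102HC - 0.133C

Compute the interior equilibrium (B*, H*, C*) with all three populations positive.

B* ≈ 122, H* ≈ 13, C* ≈ 7.22

From dC/dt = 0: 0.0102H* = 0.133, so H* = 13.
From dB/dt = 0: 0.942(1 - B*/171) = 0.0206·13, giving B* = 171·(1 - 0.285) = 122.
From dH/dt = 0: 0.00573·122 - 0.408 = 0.0405C*, so C* = 0.292/0.0405 = 7.22.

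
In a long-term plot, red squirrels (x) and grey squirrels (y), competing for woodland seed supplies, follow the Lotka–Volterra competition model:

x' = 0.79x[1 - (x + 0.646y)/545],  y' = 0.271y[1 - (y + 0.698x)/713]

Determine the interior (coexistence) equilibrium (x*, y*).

x* ≈ 154, y* ≈ 606

Setting both brackets to zero gives the nullclines x + 0.646y = 545 and 0.698x + y = 713.
Substituting y = 713 - 0.698x into the first: x(1 - 0.646·0.698) = 545 - 0.646·713.
So x* = 84.4/0.549 = 154, and then y* = 713 - 0.698·154 = 606.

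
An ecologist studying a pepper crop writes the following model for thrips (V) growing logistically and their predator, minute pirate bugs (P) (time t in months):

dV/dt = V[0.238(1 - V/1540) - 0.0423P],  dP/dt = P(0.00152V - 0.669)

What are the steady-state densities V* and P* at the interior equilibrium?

From dP/dt = 0 with P > 0: 0.00152V* = 0.669, so V* = 440.
Substitute into dV/dt = 0: 0.238(1 - 440/1540) = 0.0423P*.
The bracket is 0.714, giving P* = 0.17/0.0423 = 4.02.

V* ≈ 440, P* ≈ 4.02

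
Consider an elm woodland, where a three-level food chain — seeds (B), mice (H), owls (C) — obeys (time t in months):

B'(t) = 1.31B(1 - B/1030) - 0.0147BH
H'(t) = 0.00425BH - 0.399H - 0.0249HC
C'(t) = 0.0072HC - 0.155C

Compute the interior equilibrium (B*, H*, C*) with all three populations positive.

From dC/dt = 0: 0.0072H* = 0.155, so H* = 21.5.
From dB/dt = 0: 1.31(1 - B*/1030) = 0.0147·21.5, giving B* = 1030·(1 - 0.242) = 781.
From dH/dt = 0: 0.00425·781 - 0.399 = 0.0249C*, so C* = 2.92/0.0249 = 117.

B* ≈ 781, H* ≈ 21.5, C* ≈ 117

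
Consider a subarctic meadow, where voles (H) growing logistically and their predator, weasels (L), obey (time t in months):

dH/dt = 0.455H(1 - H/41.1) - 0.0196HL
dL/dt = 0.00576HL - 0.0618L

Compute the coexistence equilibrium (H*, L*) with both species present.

From dL/dt = 0 with L > 0: 0.00576H* = 0.0618, so H* = 10.7.
Substitute into dH/dt = 0: 0.455(1 - 10.7/41.1) = 0.0196L*.
The bracket is 0.739, giving L* = 0.336/0.0196 = 17.2.

H* ≈ 10.7, L* ≈ 17.2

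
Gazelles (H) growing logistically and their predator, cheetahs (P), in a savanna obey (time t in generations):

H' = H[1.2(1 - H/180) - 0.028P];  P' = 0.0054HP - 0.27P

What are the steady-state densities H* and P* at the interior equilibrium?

From dP/dt = 0 with P > 0: 0.0054H* = 0.27, so H* = 50.
Substitute into dH/dt = 0: 1.2(1 - 50/180) = 0.028P*.
The bracket is 0.722, giving P* = 0.867/0.028 = 31.

H* ≈ 50, P* ≈ 31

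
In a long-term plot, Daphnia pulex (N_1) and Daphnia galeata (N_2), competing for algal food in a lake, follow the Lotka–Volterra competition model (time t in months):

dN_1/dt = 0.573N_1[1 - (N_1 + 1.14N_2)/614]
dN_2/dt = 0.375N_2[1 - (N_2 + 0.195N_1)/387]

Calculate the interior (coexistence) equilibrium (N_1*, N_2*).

Setting both brackets to zero gives the nullclines N_1 + 1.14N_2 = 614 and 0.195N_1 + N_2 = 387.
Substituting N_2 = 387 - 0.195N_1 into the first: N_1(1 - 1.14·0.195) = 614 - 1.14·387.
So N_1* = 173/0.778 = 222, and then N_2* = 387 - 0.195·222 = 344.

N_1* ≈ 222, N_2* ≈ 344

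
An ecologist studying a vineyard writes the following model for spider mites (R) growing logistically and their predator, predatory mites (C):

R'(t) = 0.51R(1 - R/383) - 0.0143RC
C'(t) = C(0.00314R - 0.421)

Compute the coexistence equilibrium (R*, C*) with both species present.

R* ≈ 134, C* ≈ 23.2

From dC/dt = 0 with C > 0: 0.00314R* = 0.421, so R* = 134.
Substitute into dR/dt = 0: 0.51(1 - 134/383) = 0.0143C*.
The bracket is 0.65, giving C* = 0.331/0.0143 = 23.2.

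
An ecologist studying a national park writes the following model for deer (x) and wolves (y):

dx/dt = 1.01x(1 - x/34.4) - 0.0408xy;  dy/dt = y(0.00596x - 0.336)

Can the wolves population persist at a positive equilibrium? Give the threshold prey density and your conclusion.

The predator equation gives dy/dt > 0 only when x > 0.336/0.00596 = 56.4.
Without the predator, x → K = 34.4. Since 34.4 < 56.4, the predator cannot invade.

Threshold x = 56.4; K < 56.4, so no, the predator goes extinct.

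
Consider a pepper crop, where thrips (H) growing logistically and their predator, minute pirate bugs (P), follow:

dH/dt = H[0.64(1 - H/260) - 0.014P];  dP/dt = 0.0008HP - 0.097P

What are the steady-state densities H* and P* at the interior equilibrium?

From dP/dt = 0 with P > 0: 0.0008H* = 0.097, so H* = 121.
Substitute into dH/dt = 0: 0.64(1 - 121/260) = 0.014P*.
The bracket is 0.534, giving P* = 0.342/0.014 = 24.4.

H* ≈ 121, P* ≈ 24.4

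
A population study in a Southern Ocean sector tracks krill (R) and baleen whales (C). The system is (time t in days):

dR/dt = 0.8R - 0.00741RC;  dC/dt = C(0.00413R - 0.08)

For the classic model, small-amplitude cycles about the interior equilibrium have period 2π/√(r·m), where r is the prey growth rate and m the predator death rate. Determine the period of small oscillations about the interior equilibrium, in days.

Here r = 0.8 and m = 0.08, so r·m = 0.064.
ω = √0.064 = 0.253 per day, hence T = 2π/ω ≈ 24.8 days.

T ≈ 24.8 days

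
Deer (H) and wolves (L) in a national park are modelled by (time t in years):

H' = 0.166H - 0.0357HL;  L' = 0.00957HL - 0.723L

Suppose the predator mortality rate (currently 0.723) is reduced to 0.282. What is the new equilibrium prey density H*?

H* ≈ 29.5

At the interior fixed point, setting dL/dt = 0 with L > 0 fixes H* = (predator death rate)/(HL coefficient) — independent of the other coefficients.
With the change, H* = 0.282/0.00957 = 29.5; it falls from 75.5.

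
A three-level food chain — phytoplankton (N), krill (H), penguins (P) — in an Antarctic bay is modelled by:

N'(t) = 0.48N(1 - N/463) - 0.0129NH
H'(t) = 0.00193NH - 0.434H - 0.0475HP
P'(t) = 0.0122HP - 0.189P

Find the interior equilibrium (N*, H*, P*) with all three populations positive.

From dP/dt = 0: 0.0122H* = 0.189, so H* = 15.5.
From dN/dt = 0: 0.48(1 - N*/463) = 0.0129·15.5, giving N* = 463·(1 - 0.416) = 270.
From dH/dt = 0: 0.00193·270 - 0.434 = 0.0475P*, so P* = 0.0876/0.0475 = 1.84.

N* ≈ 270, H* ≈ 15.5, P* ≈ 1.84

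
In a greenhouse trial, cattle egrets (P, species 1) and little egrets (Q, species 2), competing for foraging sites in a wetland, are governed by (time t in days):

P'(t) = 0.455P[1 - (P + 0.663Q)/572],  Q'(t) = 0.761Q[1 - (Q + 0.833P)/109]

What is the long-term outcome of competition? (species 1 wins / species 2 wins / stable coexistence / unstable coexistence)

Compare the nullcline intercepts: K1/α12 = 572/0.663 = 863 > K2 = 109; K2/α21 = 109/0.833 = 131 < K1 = 572.
Since the inequalities point opposite ways, species 1 can invade but species 2 cannot.

species 1 excludes species 2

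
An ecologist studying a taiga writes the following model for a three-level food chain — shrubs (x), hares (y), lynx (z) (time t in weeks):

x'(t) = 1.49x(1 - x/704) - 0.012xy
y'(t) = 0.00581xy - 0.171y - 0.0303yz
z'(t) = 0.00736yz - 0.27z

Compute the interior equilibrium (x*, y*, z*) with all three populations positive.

x* ≈ 496, y* ≈ 36.7, z* ≈ 89.5

From dz/dt = 0: 0.00736y* = 0.27, so y* = 36.7.
From dx/dt = 0: 1.49(1 - x*/704) = 0.012·36.7, giving x* = 704·(1 - 0.295) = 496.
From dy/dt = 0: 0.00581·496 - 0.171 = 0.0303z*, so z* = 2.71/0.0303 = 89.5.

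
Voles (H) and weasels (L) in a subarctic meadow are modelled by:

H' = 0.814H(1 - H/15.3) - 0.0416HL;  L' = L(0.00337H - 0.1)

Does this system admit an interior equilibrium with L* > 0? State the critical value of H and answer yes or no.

Threshold H = 29.7; K < 29.7, so no, the predator goes extinct.

The predator equation gives dL/dt > 0 only when H > 0.1/0.00337 = 29.7.
Without the predator, H → K = 15.3. Since 15.3 < 29.7, the predator cannot invade.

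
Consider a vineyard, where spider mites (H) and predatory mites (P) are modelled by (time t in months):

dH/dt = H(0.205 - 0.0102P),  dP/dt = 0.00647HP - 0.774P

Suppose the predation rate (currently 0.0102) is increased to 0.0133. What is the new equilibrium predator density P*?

P* ≈ 15.4

At the interior fixed point, setting dH/dt = 0 with H > 0 fixes P* = (prey growth rate)/(HP coefficient) — independent of the other coefficients.
With the change, P* = 0.205/0.0133 = 15.4; it falls from 20.1.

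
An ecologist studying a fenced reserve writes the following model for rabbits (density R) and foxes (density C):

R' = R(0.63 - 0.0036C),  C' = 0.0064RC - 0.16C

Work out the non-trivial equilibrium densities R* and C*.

Set dC/dt = 0 with C > 0: 0.0064R - 0.16 = 0, so R* = 0.16/0.0064 = 25.
Set dR/dt = 0 with R > 0: 0.63 - 0.0036C = 0, so C* = 0.63/0.0036 = 175.

R* ≈ 25, C* ≈ 175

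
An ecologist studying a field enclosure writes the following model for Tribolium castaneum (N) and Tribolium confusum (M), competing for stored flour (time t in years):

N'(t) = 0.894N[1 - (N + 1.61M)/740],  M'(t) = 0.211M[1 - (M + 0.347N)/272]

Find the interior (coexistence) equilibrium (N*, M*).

N* ≈ 684, M* ≈ 34.5

Setting both brackets to zero gives the nullclines N + 1.61M = 740 and 0.347N + M = 272.
Substituting M = 272 - 0.347N into the first: N(1 - 1.61·0.347) = 740 - 1.61·272.
So N* = 302/0.441 = 684, and then M* = 272 - 0.347·684 = 34.5.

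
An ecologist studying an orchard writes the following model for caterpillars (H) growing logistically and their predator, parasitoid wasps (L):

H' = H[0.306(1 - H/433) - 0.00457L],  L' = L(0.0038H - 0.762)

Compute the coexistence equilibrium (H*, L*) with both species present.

H* ≈ 201, L* ≈ 35.9

From dL/dt = 0 with L > 0: 0.0038H* = 0.762, so H* = 201.
Substitute into dH/dt = 0: 0.306(1 - 201/433) = 0.00457L*.
The bracket is 0.537, giving L* = 0.164/0.00457 = 35.9.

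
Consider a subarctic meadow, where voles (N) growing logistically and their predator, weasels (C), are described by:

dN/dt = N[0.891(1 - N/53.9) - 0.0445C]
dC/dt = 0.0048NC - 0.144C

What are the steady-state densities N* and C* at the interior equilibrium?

N* ≈ 30, C* ≈ 8.88

From dC/dt = 0 with C > 0: 0.0048N* = 0.144, so N* = 30.
Substitute into dN/dt = 0: 0.891(1 - 30/53.9) = 0.0445C*.
The bracket is 0.443, giving C* = 0.395/0.0445 = 8.88.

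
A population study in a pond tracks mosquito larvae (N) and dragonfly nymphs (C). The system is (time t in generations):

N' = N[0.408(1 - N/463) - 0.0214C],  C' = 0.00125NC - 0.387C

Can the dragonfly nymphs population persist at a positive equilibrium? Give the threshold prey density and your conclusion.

Threshold N = 310; K > 310, so yes, the predator persists.

The predator equation gives dC/dt > 0 only when N > 0.387/0.00125 = 310.
Without the predator, N → K = 463. Since 463 > 310, the predator can invade and persist.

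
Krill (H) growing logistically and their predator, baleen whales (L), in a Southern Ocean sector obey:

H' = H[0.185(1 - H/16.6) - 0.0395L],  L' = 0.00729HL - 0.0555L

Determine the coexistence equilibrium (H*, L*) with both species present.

H* ≈ 7.61, L* ≈ 2.54

From dL/dt = 0 with L > 0: 0.00729H* = 0.0555, so H* = 7.61.
Substitute into dH/dt = 0: 0.185(1 - 7.61/16.6) = 0.0395L*.
The bracket is 0.541, giving L* = 0.1/0.0395 = 2.54.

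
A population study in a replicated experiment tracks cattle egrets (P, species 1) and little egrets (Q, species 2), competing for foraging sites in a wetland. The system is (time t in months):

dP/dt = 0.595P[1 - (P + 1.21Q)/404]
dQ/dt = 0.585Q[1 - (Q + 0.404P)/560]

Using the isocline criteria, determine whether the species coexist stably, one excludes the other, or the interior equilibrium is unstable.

Compare the nullcline intercepts: K1/α12 = 404/1.21 = 334 < K2 = 560; K2/α21 = 560/0.404 = 1390 > K1 = 404.
Since the inequalities point opposite ways, species 2 can invade but species 1 cannot.

species 2 excludes species 1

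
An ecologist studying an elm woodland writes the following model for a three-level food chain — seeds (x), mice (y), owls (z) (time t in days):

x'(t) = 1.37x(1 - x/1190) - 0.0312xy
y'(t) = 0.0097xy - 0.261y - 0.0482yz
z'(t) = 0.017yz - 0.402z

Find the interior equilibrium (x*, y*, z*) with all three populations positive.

x* ≈ 549, y* ≈ 23.6, z* ≈ 105

From dz/dt = 0: 0.017y* = 0.402, so y* = 23.6.
From dx/dt = 0: 1.37(1 - x*/1190) = 0.0312·23.6, giving x* = 1190·(1 - 0.539) = 549.
From dy/dt = 0: 0.0097·549 - 0.261 = 0.0482z*, so z* = 5.07/0.0482 = 105.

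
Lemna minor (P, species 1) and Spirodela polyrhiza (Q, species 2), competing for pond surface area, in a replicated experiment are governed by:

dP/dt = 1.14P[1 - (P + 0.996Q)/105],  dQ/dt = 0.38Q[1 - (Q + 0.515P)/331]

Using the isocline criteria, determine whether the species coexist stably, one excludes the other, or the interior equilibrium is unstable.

Compare the nullcline intercepts: K1/α12 = 105/0.996 = 105 < K2 = 331; K2/α21 = 331/0.515 = 643 > K1 = 105.
Since the inequalities point opposite ways, species 2 can invade but species 1 cannot.

species 2 excludes species 1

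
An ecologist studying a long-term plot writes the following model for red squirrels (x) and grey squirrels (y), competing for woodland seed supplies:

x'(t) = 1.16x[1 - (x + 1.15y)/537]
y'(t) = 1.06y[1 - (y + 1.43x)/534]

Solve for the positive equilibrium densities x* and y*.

x* ≈ 120, y* ≈ 363

Setting both brackets to zero gives the nullclines x + 1.15y = 537 and 1.43x + y = 534.
Substituting y = 534 - 1.43x into the first: x(1 - 1.15·1.43) = 537 - 1.15·534.
So x* = -77.1/-0.644 = 120, and then y* = 534 - 1.43·120 = 363.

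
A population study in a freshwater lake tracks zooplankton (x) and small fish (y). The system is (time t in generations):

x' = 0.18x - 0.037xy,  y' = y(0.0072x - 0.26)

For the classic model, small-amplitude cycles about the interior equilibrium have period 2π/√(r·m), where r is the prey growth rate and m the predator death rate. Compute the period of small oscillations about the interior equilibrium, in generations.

T ≈ 29 generations

Here r = 0.18 and m = 0.26, so r·m = 0.0468.
ω = √0.0468 = 0.216 per generation, hence T = 2π/ω ≈ 29 generations.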